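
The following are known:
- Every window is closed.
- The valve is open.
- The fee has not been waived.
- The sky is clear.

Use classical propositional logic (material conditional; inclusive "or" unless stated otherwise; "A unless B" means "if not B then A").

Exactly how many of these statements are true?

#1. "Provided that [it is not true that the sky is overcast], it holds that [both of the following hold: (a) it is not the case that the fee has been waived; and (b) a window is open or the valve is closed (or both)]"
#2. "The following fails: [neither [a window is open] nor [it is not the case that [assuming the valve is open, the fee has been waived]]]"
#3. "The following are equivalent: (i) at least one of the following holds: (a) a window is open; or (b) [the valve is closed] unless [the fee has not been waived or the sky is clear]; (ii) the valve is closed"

1

Let S = "the sky is overcast" (F), R = "the fee has been waived" (F), P = "a window is open" (F), Q = "the valve is open" (T).

#1: In symbols: ¬S → (¬R ∧ (P ∨ ¬Q))

¬S = ¬F = T
¬R = ¬F = T
¬Q = ¬T = F
P ∨ ¬Q = F ∨ F = F
¬R ∧ (P ∨ ¬Q) = T ∧ F = F
¬S → (¬R ∧ (P ∨ ¬Q)) = T → F = F
Thus #1 is false.

#2: Parsed as ¬(P ↓ ¬(Q → R))

Q → R = T → F = F
¬(Q → R) = ¬F = T
P ↓ ¬(Q → R) = F ↓ T = F
¬(P ↓ ¬(Q → R)) = ¬F = T
So #2 is true.

#3: Formalization: (P ∨ (¬Q ∨ (¬R ∨ ¬S))) ↔ ¬Q

¬Q = ¬T = F
¬R = ¬F = T
¬S = ¬F = T
¬R ∨ ¬S = T ∨ T = T
¬Q ∨ (¬R ∨ ¬S) = F ∨ T = T
P ∨ (¬Q ∨ (¬R ∨ ¬S)) = F ∨ T = T
¬Q = ¬T = F
(P ∨ (¬Q ∨ (¬R ∨ ¬S))) ↔ ¬Q = T ↔ F = F
Hence #3 is false.

1 of the 3 statements is true.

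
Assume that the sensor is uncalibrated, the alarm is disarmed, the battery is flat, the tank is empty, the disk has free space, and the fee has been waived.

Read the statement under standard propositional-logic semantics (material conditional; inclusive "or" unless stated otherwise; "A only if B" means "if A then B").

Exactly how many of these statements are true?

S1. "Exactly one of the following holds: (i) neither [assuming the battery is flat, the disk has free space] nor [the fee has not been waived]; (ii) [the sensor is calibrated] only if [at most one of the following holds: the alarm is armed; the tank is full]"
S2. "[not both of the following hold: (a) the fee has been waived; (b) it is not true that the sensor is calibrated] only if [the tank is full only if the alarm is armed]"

Let R = "the battery is charged" (F), U = "the disk is full" (F), V = "the fee has been waived" (T), P = "the sensor is calibrated" (F), Q = "the alarm is armed" (F), S = "the tank is full" (F).

S1: This is ((~R -> ~U) nor ~V) xor (P -> (Q nand S)).

~R = ~F = T
~U = ~F = T
~R -> ~U = T -> T = T
~V = ~T = F
(~R -> ~U) nor ~V = T nor F = F
Q nand S = F nand F = T
P -> (Q nand S) = F -> T = T
((~R -> ~U) nor ~V) xor (P -> (Q nand S)) = F xor T = T
So S1 is true.

S2: Parsed as (V nand ~P) -> (S -> Q)

~P = ~F = T
V nand ~P = T nand T = F
S -> Q = F -> F = T
(V nand ~P) -> (S -> Q) = F -> T = T
Thus S2 is true.

2 of the 2 statements are true (S1, S2).

2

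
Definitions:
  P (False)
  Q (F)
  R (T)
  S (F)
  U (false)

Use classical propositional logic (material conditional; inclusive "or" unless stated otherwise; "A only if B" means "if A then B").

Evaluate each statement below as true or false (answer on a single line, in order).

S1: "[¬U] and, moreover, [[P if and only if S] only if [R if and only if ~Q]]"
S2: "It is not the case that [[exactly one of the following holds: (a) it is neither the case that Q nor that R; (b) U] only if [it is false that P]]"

S1: Formalization: ¬U ∧ ((P ↔ S) → (R ↔ ¬Q))

¬U = ¬F = T
P ↔ S = F ↔ F = T
¬Q = ¬F = T
R ↔ ¬Q = T ↔ T = T
(P ↔ S) → (R ↔ ¬Q) = T → T = T
¬U ∧ ((P ↔ S) → (R ↔ ¬Q)) = T ∧ T = T
So S1 is true.

S2: Parsed as ¬(((Q ↓ R) ⊕ U) → ¬P)

Q ↓ R = F ↓ T = F
(Q ↓ R) ⊕ U = F ⊕ F = F
¬P = ¬F = T
((Q ↓ R) ⊕ U) → ¬P = F → T = T
¬(((Q ↓ R) ⊕ U) → ¬P) = ¬T = F
Hence S2 is false.

S1 true / S2 false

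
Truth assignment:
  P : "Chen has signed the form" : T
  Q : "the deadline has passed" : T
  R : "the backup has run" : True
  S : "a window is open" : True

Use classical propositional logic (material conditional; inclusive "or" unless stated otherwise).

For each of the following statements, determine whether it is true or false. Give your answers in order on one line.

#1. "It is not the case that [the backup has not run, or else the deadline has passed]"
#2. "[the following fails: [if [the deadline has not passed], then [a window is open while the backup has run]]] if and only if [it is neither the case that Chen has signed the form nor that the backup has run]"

#1: This is ~(~R | Q).

~R = ~T = F
~R | Q = F | T = T
~(~R | Q) = ~T = F
So #1 is false.

#2: In symbols: ~(~Q -> (S & R)) <-> (P nor R)

~Q = ~T = F
S & R = T & T = T
~Q -> (S & R) = F -> T = T
~(~Q -> (S & R)) = ~T = F
P nor R = T nor T = F
~(~Q -> (S & R)) <-> (P nor R) = F <-> F = T
So #2 is true.

#1 F; #2 T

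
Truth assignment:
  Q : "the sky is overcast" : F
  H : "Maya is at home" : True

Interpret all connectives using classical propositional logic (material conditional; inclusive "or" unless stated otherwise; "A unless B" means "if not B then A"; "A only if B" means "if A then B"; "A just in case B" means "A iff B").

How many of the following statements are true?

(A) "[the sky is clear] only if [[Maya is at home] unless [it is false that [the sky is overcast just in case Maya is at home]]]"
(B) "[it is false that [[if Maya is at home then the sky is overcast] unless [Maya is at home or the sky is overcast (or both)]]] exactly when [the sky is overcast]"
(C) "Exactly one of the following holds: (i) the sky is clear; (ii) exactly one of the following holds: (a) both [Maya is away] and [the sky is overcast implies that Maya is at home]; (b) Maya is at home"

2

(A): Parsed as ¬Q → (H ∨ ¬(Q ↔ H))

¬Q = ¬F = T
Q ↔ H = F ↔ T = F
¬(Q ↔ H) = ¬F = T
H ∨ ¬(Q ↔ H) = T ∨ T = T
¬Q → (H ∨ ¬(Q ↔ H)) = T → T = T
So (A) is true.

(B): This is ¬((H → Q) ∨ (H ∨ Q)) ↔ Q.

H → Q = T → F = F
H ∨ Q = T ∨ F = T
(H → Q) ∨ (H ∨ Q) = F ∨ T = T
¬((H → Q) ∨ (H ∨ Q)) = ¬T = F
¬((H → Q) ∨ (H ∨ Q)) ↔ Q = F ↔ F = T
So (B) is true.

(C): Parsed as ¬Q ⊕ ((¬H ∧ (Q → H)) ⊕ H)

¬Q = ¬F = T
¬H = ¬T = F
Q → H = F → T = T
¬H ∧ (Q → H) = F ∧ T = F
(¬H ∧ (Q → H)) ⊕ H = F ⊕ T = T
¬Q ⊕ ((¬H ∧ (Q → H)) ⊕ H) = T ⊕ T = F
Thus (C) is false.

2 of the 3 statements are true ((A), (B)).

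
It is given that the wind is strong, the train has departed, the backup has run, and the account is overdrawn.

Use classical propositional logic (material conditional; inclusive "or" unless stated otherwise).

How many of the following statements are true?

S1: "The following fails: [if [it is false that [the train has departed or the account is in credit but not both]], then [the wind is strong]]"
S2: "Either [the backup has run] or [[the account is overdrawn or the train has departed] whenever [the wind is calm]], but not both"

0

Let Q = "the train has departed" (True), S = "the account is overdrawn" (True), P = "the wind is strong" (True), R = "the backup has run" (True).

S1: In symbols: not (not (Q xor not S) -> P)

not S = not True = False
Q xor not S = True xor False = True
not (Q xor not S) = not True = False
not (Q xor not S) -> P = False -> True = True
not (not (Q xor not S) -> P) = not True = False
Hence S1 is false.

S2: Parsed as R xor (not P -> (S or Q))

not P = not True = False
S or Q = True or True = True
not P -> (S or Q) = False -> True = True
R xor (not P -> (S or Q)) = True xor True = False
Thus S2 is false.

Count: 0.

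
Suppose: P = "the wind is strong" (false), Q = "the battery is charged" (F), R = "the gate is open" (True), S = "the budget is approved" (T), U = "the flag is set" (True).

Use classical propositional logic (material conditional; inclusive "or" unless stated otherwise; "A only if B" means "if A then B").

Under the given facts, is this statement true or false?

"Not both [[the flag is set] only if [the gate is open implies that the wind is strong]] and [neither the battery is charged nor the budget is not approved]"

True

Values: U=True, R=True, P=False, Q=False, S=True.
Parsed as (U -> (R -> P)) nand (Q nor not S)

R -> P = True -> False = False
U -> (R -> P) = True -> False = False
not S = not True = False
Q nor not S = False nor False = True
(U -> (R -> P)) nand (Q nor not S) = False nand True = True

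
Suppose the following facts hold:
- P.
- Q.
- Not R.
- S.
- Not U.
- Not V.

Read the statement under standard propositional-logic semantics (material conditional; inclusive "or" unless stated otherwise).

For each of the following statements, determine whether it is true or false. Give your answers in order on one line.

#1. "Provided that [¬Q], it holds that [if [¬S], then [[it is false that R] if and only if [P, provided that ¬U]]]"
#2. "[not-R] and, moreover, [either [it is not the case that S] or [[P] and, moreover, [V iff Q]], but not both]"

#1: This is not Q -> (not S -> (not R iff (not U -> P))).

not Q = not True = False
not S = not True = False
not R = not False = True
not U = not False = True
not U -> P = True -> True = True
not R iff (not U -> P) = True iff True = True
not S -> (not R iff (not U -> P)) = False -> True = True
not Q -> (not S -> (not R iff (not U -> P))) = False -> True = True
So #1 is true.

#2: In symbols: not R and (not S xor (P and (V iff Q)))

not R = not False = True
not S = not True = False
V iff Q = False iff True = False
P and (V iff Q) = True and False = False
not S xor (P and (V iff Q)) = False xor False = False
not R and (not S xor (P and (V iff Q))) = True and False = False
Thus #2 is false.

#1 true, #2 false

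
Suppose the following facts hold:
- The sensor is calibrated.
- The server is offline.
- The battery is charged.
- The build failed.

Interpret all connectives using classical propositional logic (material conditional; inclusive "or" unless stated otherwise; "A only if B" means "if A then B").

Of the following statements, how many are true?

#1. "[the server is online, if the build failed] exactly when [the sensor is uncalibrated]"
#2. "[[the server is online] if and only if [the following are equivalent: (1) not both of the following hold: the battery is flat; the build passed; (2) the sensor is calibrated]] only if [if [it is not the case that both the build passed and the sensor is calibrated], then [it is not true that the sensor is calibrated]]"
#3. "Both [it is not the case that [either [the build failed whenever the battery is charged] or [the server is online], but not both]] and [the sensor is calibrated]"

Let W = "the build passed" (F), G = "the server is online" (F), H = "the sensor is calibrated" (T), R = "the battery is charged" (T).

#1: In symbols: (¬W → G) ↔ ¬H

¬W = ¬F = T
¬W → G = T → F = F
¬H = ¬T = F
(¬W → G) ↔ ¬H = F ↔ F = T
So #1 is true.

#2: This is (G ↔ ((¬R ↑ W) ↔ H)) → ((W ↑ H) → ¬H).

¬R = ¬T = F
¬R ↑ W = F ↑ F = T
(¬R ↑ W) ↔ H = T ↔ T = T
G ↔ ((¬R ↑ W) ↔ H) = F ↔ T = F
W ↑ H = F ↑ T = T
¬H = ¬T = F
(W ↑ H) → ¬H = T → F = F
(G ↔ ((¬R ↑ W) ↔ H)) → ((W ↑ H) → ¬H) = F → F = T
So #2 is true.

#3: In symbols: ¬((R → ¬W) ⊕ G) ∧ H

¬W = ¬F = T
R → ¬W = T → T = T
(R → ¬W) ⊕ G = T ⊕ F = T
¬((R → ¬W) ⊕ G) = ¬T = F
¬((R → ¬W) ⊕ G) ∧ H = F ∧ T = F
So #3 is false.

2 of the 3 statements are true (#1, #2).

2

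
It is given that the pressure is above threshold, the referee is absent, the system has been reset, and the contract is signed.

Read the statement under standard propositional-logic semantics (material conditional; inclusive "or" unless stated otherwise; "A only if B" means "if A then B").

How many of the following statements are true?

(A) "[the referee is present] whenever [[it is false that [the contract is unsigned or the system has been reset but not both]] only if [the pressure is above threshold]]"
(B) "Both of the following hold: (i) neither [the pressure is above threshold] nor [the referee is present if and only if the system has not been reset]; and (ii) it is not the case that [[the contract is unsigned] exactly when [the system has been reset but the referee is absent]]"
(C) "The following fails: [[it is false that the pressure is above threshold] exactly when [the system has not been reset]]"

0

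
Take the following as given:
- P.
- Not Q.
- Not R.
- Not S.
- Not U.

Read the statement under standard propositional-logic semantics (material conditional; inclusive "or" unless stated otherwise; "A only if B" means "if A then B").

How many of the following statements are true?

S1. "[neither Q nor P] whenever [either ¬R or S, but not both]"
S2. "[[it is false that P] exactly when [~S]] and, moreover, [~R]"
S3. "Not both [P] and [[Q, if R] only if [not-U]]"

S1: Formalization: (~R xor S) -> (Q nor P)

~R = ~F = T
~R xor S = T xor F = T
Q nor P = F nor T = F
(~R xor S) -> (Q nor P) = T -> F = F
So S1 is false.

S2: In symbols: (~P <-> ~S) & ~R

~P = ~T = F
~S = ~F = T
~P <-> ~S = F <-> T = F
~R = ~F = T
(~P <-> ~S) & ~R = F & T = F
So S2 is false.

S3: Formalization: P nand ((R -> Q) -> ~U)

R -> Q = F -> F = T
~U = ~F = T
(R -> Q) -> ~U = T -> T = T
P nand ((R -> Q) -> ~U) = T nand T = F
So S3 is false.

0 of the 3 statements are true (none).

0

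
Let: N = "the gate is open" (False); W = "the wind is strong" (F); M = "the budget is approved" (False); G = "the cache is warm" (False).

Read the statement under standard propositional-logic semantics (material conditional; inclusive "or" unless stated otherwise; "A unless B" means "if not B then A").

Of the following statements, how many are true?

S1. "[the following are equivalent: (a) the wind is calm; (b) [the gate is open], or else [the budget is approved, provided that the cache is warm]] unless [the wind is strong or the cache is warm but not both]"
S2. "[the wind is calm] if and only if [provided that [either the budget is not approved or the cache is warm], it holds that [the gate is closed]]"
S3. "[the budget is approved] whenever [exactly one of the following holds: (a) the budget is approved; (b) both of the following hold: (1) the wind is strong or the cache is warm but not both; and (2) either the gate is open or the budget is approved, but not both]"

3

S1: In symbols: (~W <-> (N | (G -> M))) | (W xor G)

~W = ~F = T
G -> M = F -> F = T
N | (G -> M) = F | T = T
~W <-> (N | (G -> M)) = T <-> T = T
W xor G = F xor F = F
(~W <-> (N | (G -> M))) | (W xor G) = T | F = T
So S1 is true.

S2: In symbols: ~W <-> ((~M | G) -> ~N)

~W = ~F = T
~M = ~F = T
~M | G = T | F = T
~N = ~F = T
(~M | G) -> ~N = T -> T = T
~W <-> ((~M | G) -> ~N) = T <-> T = T
So S2 is true.

S3: Parsed as (M xor ((W xor G) & (N xor M))) -> M

W xor G = F xor F = F
N xor M = F xor F = F
(W xor G) & (N xor M) = F & F = F
M xor ((W xor G) & (N xor M)) = F xor F = F
(M xor ((W xor G) & (N xor M))) -> M = F -> F = T
Hence S3 is true.

True statements: 3 (S1, S2, S3).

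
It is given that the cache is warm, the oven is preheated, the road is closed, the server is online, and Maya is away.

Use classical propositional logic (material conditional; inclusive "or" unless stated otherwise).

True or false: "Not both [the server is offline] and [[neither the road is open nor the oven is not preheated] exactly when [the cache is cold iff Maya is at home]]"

True

Let S = "the server is online" (T), R = "the road is closed" (T), Q = "the oven is preheated" (T), P = "the cache is warm" (T), U = "Maya is at home" (F).
Formalization: ~S nand ((~R nor ~Q) <-> (~P <-> U))

~S = ~T = F
~R = ~T = F
~Q = ~T = F
~R nor ~Q = F nor F = T
~P = ~T = F
~P <-> U = F <-> F = T
(~R nor ~Q) <-> (~P <-> U) = T <-> T = T
~S nand ((~R nor ~Q) <-> (~P <-> U)) = F nand T = T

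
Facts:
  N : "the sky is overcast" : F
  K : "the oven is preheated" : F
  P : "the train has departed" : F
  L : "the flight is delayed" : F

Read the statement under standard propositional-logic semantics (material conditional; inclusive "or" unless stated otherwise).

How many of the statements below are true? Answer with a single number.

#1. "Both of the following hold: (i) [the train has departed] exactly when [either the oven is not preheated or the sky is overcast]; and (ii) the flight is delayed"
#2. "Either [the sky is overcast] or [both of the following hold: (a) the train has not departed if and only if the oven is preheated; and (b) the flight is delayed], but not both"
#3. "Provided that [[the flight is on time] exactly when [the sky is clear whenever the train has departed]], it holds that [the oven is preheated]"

#1: Parsed as (P iff (not K or N)) and L

not K = not False = True
not K or N = True or False = True
P iff (not K or N) = False iff True = False
(P iff (not K or N)) and L = False and False = False
So #1 is false.

#2: In symbols: N xor ((not P iff K) and L)

not P = not False = True
not P iff K = True iff False = False
(not P iff K) and L = False and False = False
N xor ((not P iff K) and L) = False xor False = False
So #2 is false.

#3: Formalization: (not L iff (P -> not N)) -> K

not L = not False = True
not N = not False = True
P -> not N = False -> True = True
not L iff (P -> not N) = True iff True = True
(not L iff (P -> not N)) -> K = True -> False = False
Hence #3 is false.

True statements: 0 (none).

0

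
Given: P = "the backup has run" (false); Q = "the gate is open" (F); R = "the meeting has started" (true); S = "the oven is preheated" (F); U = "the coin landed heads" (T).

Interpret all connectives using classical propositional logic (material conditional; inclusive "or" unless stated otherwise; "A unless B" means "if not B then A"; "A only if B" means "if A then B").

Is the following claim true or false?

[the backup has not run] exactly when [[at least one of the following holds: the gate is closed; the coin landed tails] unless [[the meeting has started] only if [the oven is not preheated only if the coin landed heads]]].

This is ¬P ↔ ((¬Q ∨ ¬U) ∨ (R → (¬S → U))).

¬P = ¬F = T
¬Q = ¬F = T
¬U = ¬T = F
¬Q ∨ ¬U = T ∨ F = T
¬S = ¬F = T
¬S → U = T → T = T
R → (¬S → U) = T → T = T
(¬Q ∨ ¬U) ∨ (R → (¬S → U)) = T ∨ T = T
¬P ↔ ((¬Q ∨ ¬U) ∨ (R → (¬S → U))) = T ↔ T = T

True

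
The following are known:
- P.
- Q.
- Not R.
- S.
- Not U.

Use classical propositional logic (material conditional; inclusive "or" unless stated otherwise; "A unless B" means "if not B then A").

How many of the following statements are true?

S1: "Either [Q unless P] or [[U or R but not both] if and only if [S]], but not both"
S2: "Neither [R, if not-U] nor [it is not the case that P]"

2

S1: Parsed as (Q | P) xor ((U xor R) <-> S)

Q | P = T | T = T
U xor R = F xor F = F
(U xor R) <-> S = F <-> T = F
(Q | P) xor ((U xor R) <-> S) = T xor F = T
So S1 is true.

S2: In symbols: (~U -> R) nor ~P

~U = ~F = T
~U -> R = T -> F = F
~P = ~T = F
(~U -> R) nor ~P = F nor F = T
So S2 is true.

True statements: 2 (S1, S2).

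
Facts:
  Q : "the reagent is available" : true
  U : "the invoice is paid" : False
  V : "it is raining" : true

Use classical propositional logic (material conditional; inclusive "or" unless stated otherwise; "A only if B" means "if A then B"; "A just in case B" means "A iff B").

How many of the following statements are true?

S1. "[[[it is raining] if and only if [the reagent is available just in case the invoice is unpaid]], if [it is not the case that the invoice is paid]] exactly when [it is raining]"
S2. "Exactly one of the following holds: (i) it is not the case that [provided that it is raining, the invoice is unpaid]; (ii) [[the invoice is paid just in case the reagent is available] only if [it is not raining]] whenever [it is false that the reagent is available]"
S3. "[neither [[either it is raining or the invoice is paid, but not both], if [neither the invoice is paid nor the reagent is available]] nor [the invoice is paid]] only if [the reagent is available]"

3

S1: In symbols: (¬U → (V ↔ (Q ↔ ¬U))) ↔ V

¬U = ¬F = T
¬U = ¬F = T
Q ↔ ¬U = T ↔ T = T
V ↔ (Q ↔ ¬U) = T ↔ T = T
¬U → (V ↔ (Q ↔ ¬U)) = T → T = T
(¬U → (V ↔ (Q ↔ ¬U))) ↔ V = T ↔ T = T
Thus S1 is true.

S2: This is ¬(V → ¬U) ⊕ (¬Q → ((U ↔ Q) → ¬V)).

¬U = ¬F = T
V → ¬U = T → T = T
¬(V → ¬U) = ¬T = F
¬Q = ¬T = F
U ↔ Q = F ↔ T = F
¬V = ¬T = F
(U ↔ Q) → ¬V = F → F = T
¬Q → ((U ↔ Q) → ¬V) = F → T = T
¬(V → ¬U) ⊕ (¬Q → ((U ↔ Q) → ¬V)) = F ⊕ T = T
Thus S2 is true.

S3: This is (((U ↓ Q) → (V ⊕ U)) ↓ U) → Q.

U ↓ Q = F ↓ T = F
V ⊕ U = T ⊕ F = T
(U ↓ Q) → (V ⊕ U) = F → T = T
((U ↓ Q) → (V ⊕ U)) ↓ U = T ↓ F = F
(((U ↓ Q) → (V ⊕ U)) ↓ U) → Q = F → T = T
Thus S3 is true.

3 of the 3 statements are true (S1, S2, S3).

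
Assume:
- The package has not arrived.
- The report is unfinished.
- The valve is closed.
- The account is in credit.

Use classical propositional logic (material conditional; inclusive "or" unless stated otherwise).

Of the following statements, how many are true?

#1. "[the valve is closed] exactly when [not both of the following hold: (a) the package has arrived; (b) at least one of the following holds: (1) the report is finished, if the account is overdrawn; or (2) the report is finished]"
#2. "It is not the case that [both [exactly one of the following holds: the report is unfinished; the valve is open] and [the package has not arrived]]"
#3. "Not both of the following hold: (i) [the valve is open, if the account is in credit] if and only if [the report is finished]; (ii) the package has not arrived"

Let R = "the valve is open" (F), P = "the package has arrived" (F), S = "the account is overdrawn" (F), Q = "the report is finished" (F).

#1: Formalization: ¬R ↔ (P ↑ ((S → Q) ∨ Q))

¬R = ¬F = T
S → Q = F → F = T
(S → Q) ∨ Q = T ∨ F = T
P ↑ ((S → Q) ∨ Q) = F ↑ T = T
¬R ↔ (P ↑ ((S → Q) ∨ Q)) = T ↔ T = T
So #1 is true.

#2: In symbols: ¬((¬Q ⊕ R) ∧ ¬P)

¬Q = ¬F = T
¬Q ⊕ R = T ⊕ F = T
¬P = ¬F = T
(¬Q ⊕ R) ∧ ¬P = T ∧ T = T
¬((¬Q ⊕ R) ∧ ¬P) = ¬T = F
Thus #2 is false.

#3: Parsed as ((¬S → R) ↔ Q) ↑ ¬P

¬S = ¬F = T
¬S → R = T → F = F
(¬S → R) ↔ Q = F ↔ F = T
¬P = ¬F = T
((¬S → R) ↔ Q) ↑ ¬P = T ↑ T = F
Thus #3 is false.

True statements: 1.

1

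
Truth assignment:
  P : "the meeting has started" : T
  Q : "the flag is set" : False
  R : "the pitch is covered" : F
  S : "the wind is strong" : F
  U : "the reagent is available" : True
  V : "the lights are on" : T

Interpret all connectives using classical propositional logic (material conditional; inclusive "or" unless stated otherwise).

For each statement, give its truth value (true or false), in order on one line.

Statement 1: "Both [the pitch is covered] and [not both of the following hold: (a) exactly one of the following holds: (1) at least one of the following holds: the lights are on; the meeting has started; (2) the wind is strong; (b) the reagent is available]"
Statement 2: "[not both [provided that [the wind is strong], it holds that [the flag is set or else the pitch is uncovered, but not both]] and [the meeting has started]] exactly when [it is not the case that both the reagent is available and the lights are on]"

Statement 1: Formalization: R & (((V | P) xor S) nand U)

V | P = T | T = T
(V | P) xor S = T xor F = T
((V | P) xor S) nand U = T nand T = F
R & (((V | P) xor S) nand U) = F & F = F
So Statement 1 is false.

Statement 2: Parsed as ((S -> (Q xor ~R)) nand P) <-> (U nand V)

~R = ~F = T
Q xor ~R = F xor T = T
S -> (Q xor ~R) = F -> T = T
(S -> (Q xor ~R)) nand P = T nand T = F
U nand V = T nand T = F
((S -> (Q xor ~R)) nand P) <-> (U nand V) = F <-> F = T
Thus Statement 2 is true.

Statement 1 false, Statement 2 true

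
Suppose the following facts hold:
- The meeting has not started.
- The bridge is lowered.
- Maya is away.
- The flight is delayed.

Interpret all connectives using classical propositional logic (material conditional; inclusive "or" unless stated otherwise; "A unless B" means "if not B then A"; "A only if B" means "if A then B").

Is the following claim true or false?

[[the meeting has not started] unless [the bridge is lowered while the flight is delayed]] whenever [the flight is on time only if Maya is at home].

Let S = "the flight is delayed" (T), R = "Maya is at home" (F), P = "the meeting has started" (F), Q = "the bridge is raised" (F).
In symbols: (~S -> R) -> (~P | (~Q & S))

~S = ~T = F
~S -> R = F -> F = T
~P = ~F = T
~Q = ~F = T
~Q & S = T & T = T
~P | (~Q & S) = T | T = T
(~S -> R) -> (~P | (~Q & S)) = T -> T = T

True.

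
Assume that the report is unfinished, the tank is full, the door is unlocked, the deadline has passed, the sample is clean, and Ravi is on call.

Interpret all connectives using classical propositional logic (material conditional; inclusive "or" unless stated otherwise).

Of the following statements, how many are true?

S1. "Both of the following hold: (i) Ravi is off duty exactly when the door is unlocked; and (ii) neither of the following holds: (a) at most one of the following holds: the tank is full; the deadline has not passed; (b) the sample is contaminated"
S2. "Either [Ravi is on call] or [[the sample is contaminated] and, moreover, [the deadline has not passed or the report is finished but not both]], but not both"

1

Let L = "Ravi is on call" (T), M = "the door is locked" (F), G = "the tank is full" (T), V = "the deadline has passed" (T), R = "the sample is contaminated" (F), N = "the report is finished" (F).

S1: Formalization: (¬L ↔ ¬M) ∧ ((G ↑ ¬V) ↓ R)

¬L = ¬T = F
¬M = ¬F = T
¬L ↔ ¬M = F ↔ T = F
¬V = ¬T = F
G ↑ ¬V = T ↑ F = T
(G ↑ ¬V) ↓ R = T ↓ F = F
(¬L ↔ ¬M) ∧ ((G ↑ ¬V) ↓ R) = F ∧ F = F
Hence S1 is false.

S2: Formalization: L ⊕ (R ∧ (¬V ⊕ N))

¬V = ¬T = F
¬V ⊕ N = F ⊕ F = F
R ∧ (¬V ⊕ N) = F ∧ F = F
L ⊕ (R ∧ (¬V ⊕ N)) = T ⊕ F = T
Hence S2 is true.

True statements: 1 (S2).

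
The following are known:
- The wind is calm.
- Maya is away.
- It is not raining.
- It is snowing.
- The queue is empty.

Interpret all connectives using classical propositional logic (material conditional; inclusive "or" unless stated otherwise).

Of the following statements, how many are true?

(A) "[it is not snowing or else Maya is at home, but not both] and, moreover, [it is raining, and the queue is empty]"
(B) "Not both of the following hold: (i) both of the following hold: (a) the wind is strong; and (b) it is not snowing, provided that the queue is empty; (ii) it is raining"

1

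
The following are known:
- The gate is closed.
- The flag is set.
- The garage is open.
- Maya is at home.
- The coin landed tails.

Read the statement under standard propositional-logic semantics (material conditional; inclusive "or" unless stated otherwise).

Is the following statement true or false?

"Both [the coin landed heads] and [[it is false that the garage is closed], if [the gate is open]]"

False.

Let W = "the coin landed heads" (F), Q = "the gate is open" (F), R = "the garage is closed" (F).
This is W ∧ (Q → ¬R).

¬R = ¬F = T
Q → ¬R = F → T = T
W ∧ (Q → ¬R) = F ∧ T = F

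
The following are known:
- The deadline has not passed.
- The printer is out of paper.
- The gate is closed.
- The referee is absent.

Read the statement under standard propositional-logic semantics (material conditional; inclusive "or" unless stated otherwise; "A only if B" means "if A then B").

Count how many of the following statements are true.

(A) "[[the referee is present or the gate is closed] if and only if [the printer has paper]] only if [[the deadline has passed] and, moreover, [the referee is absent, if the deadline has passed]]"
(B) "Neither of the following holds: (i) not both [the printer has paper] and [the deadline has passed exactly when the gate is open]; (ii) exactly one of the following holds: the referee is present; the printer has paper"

Let S = "the referee is present" (F), R = "the gate is open" (F), Q = "the printer has paper" (F), P = "the deadline has passed" (F).

(A): In symbols: ((S ∨ ¬R) ↔ Q) → (P ∧ (P → ¬S))

¬R = ¬F = T
S ∨ ¬R = F ∨ T = T
(S ∨ ¬R) ↔ Q = T ↔ F = F
¬S = ¬F = T
P → ¬S = F → T = T
P ∧ (P → ¬S) = F ∧ T = F
((S ∨ ¬R) ↔ Q) → (P ∧ (P → ¬S)) = F → F = T
Thus (A) is true.

(B): Formalization: (Q ↑ (P ↔ R)) ↓ (S ⊕ Q)

P ↔ R = F ↔ F = T
Q ↑ (P ↔ R) = F ↑ T = T
S ⊕ Q = F ⊕ F = F
(Q ↑ (P ↔ R)) ↓ (S ⊕ Q) = T ↓ F = F
Thus (B) is false.

Count: 1.

1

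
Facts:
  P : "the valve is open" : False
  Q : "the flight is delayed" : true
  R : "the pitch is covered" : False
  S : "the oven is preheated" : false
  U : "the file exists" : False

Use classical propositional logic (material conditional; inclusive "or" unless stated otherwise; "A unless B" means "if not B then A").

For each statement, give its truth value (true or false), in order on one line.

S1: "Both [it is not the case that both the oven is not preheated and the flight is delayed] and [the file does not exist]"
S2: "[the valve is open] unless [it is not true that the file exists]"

S1 F, S2 T

S1: Formalization: (~S nand Q) & ~U

~S = ~F = T
~S nand Q = T nand T = F
~U = ~F = T
(~S nand Q) & ~U = F & T = F
So S1 is false.

S2: In symbols: P | ~U

~U = ~F = T
P | ~U = F | T = T
Hence S2 is true.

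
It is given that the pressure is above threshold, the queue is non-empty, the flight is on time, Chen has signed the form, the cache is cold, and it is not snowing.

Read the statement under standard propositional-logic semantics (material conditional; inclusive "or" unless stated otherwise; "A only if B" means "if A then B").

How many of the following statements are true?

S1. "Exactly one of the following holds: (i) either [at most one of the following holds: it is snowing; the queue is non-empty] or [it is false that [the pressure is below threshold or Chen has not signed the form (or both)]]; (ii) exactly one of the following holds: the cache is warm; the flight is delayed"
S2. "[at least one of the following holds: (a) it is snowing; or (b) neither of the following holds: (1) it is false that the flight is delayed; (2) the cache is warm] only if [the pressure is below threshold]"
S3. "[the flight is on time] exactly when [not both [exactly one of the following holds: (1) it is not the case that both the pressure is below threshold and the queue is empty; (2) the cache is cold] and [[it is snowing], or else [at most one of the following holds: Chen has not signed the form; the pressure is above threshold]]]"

3

Let K = "it is snowing" (F), R = "the queue is empty" (F), U = "the pressure is above threshold" (T), N = "Chen has signed the form" (T), H = "the cache is warm" (F), S = "the flight is delayed" (F).

S1: Parsed as ((K ↑ ¬R) ∨ ¬(¬U ∨ ¬N)) ⊕ (H ⊕ S)

¬R = ¬F = T
K ↑ ¬R = F ↑ T = T
¬U = ¬T = F
¬N = ¬T = F
¬U ∨ ¬N = F ∨ F = F
¬(¬U ∨ ¬N) = ¬F = T
(K ↑ ¬R) ∨ ¬(¬U ∨ ¬N) = T ∨ T = T
H ⊕ S = F ⊕ F = F
((K ↑ ¬R) ∨ ¬(¬U ∨ ¬N)) ⊕ (H ⊕ S) = T ⊕ F = T
Hence S1 is true.

S2: Formalization: (K ∨ (¬S ↓ H)) → ¬U

¬S = ¬F = T
¬S ↓ H = T ↓ F = F
K ∨ (¬S ↓ H) = F ∨ F = F
¬U = ¬T = F
(K ∨ (¬S ↓ H)) → ¬U = F → F = T
Hence S2 is true.

S3: Parsed as ¬S ↔ (((¬U ↑ R) ⊕ ¬H) ↑ (K ∨ (¬N ↑ U)))

¬S = ¬F = T
¬U = ¬T = F
¬U ↑ R = F ↑ F = T
¬H = ¬F = T
(¬U ↑ R) ⊕ ¬H = T ⊕ T = F
¬N = ¬T = F
¬N ↑ U = F ↑ T = T
K ∨ (¬N ↑ U) = F ∨ T = T
((¬U ↑ R) ⊕ ¬H) ↑ (K ∨ (¬N ↑ U)) = F ↑ T = T
¬S ↔ (((¬U ↑ R) ⊕ ¬H) ↑ (K ∨ (¬N ↑ U))) = T ↔ T = T
Hence S3 is true.

Count: 3.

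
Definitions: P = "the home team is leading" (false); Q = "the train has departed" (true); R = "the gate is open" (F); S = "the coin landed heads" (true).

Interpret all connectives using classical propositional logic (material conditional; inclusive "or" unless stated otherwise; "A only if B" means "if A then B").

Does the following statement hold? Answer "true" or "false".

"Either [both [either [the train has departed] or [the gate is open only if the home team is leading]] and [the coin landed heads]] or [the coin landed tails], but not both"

The statement is true.

Values: Q=True, R=False, P=False, S=True.
This is ((Q or (R -> P)) and S) xor not S.

R -> P = False -> False = True
Q or (R -> P) = True or True = True
(Q or (R -> P)) and S = True and True = True
not S = not True = False
((Q or (R -> P)) and S) xor not S = True xor False = True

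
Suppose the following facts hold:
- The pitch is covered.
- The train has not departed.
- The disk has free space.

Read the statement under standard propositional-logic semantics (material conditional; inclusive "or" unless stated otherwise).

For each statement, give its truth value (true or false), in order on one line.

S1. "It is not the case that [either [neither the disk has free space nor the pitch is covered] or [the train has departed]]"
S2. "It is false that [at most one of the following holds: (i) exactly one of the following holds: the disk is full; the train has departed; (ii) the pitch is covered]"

S1 T / S2 F

Let U = "the disk is full" (F), L = "the pitch is covered" (T), N = "the train has departed" (F).

S1: This is ~((~U nor L) | N).

~U = ~F = T
~U nor L = T nor T = F
(~U nor L) | N = F | F = F
~((~U nor L) | N) = ~F = T
Hence S1 is true.

S2: In symbols: ~((U xor N) nand L)

U xor N = F xor F = F
(U xor N) nand L = F nand T = T
~((U xor N) nand L) = ~T = F
So S2 is false.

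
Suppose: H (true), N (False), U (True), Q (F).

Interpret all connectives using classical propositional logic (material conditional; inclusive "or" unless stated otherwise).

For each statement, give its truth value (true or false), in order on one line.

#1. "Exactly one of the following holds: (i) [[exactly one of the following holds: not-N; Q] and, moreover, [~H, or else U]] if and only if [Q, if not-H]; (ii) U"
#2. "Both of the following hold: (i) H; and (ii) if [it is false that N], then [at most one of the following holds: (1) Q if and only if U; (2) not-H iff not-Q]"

#1: Parsed as (((not N xor Q) and (not H or U)) iff (not H -> Q)) xor U

not N = not False = True
not N xor Q = True xor False = True
not H = not True = False
not H or U = False or True = True
(not N xor Q) and (not H or U) = True and True = True
not H = not True = False
not H -> Q = False -> False = True
((not N xor Q) and (not H or U)) iff (not H -> Q) = True iff True = True
(((not N xor Q) and (not H or U)) iff (not H -> Q)) xor U = True xor True = False
So #1 is false.

#2: Parsed as H and (not N -> ((Q iff U) nand (not H iff not Q)))

not N = not False = True
Q iff U = False iff True = False
not H = not True = False
not Q = not False = True
not H iff not Q = False iff True = False
(Q iff U) nand (not H iff not Q) = False nand False = True
not N -> ((Q iff U) nand (not H iff not Q)) = True -> True = True
H and (not N -> ((Q iff U) nand (not H iff not Q))) = True and True = True
Hence #2 is true.

#1 false; #2 true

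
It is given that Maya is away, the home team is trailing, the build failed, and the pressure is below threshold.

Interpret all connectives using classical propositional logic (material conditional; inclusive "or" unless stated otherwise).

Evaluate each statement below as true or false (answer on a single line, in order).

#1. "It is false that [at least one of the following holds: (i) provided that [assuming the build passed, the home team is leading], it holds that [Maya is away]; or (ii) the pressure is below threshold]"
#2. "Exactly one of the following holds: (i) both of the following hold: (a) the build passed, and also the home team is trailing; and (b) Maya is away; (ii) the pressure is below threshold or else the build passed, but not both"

Let R = "the build passed" (F), Q = "the home team is leading" (F), P = "Maya is at home" (F), S = "the pressure is above threshold" (F).

#1: Formalization: ~(((R -> Q) -> ~P) | ~S)

R -> Q = F -> F = T
~P = ~F = T
(R -> Q) -> ~P = T -> T = T
~S = ~F = T
((R -> Q) -> ~P) | ~S = T | T = T
~(((R -> Q) -> ~P) | ~S) = ~T = F
Thus #1 is false.

#2: Formalization: ((R & ~Q) & ~P) xor (~S xor R)

~Q = ~F = T
R & ~Q = F & T = F
~P = ~F = T
(R & ~Q) & ~P = F & T = F
~S = ~F = T
~S xor R = T xor F = T
((R & ~Q) & ~P) xor (~S xor R) = F xor T = T
Hence #2 is true.

#1 false / #2 true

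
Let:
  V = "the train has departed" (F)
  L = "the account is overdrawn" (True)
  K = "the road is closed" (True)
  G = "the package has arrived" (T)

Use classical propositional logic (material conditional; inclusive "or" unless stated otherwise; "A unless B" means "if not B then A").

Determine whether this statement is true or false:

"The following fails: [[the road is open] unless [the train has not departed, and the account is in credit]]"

True

Formalization: not (not K or (not V and not L))

not K = not True = False
not V = not False = True
not L = not True = False
not V and not L = True and False = False
not K or (not V and not L) = False or False = False
not (not K or (not V and not L)) = not False = True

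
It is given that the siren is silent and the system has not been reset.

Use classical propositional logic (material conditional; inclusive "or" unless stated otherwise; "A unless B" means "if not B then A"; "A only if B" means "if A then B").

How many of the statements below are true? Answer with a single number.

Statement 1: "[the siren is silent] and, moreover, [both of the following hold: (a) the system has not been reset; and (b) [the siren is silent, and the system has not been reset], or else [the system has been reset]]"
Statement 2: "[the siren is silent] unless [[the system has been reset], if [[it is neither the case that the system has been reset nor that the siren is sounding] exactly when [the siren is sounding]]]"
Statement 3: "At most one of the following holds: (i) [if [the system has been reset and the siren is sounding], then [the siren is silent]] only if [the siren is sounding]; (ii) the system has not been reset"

Let P = "the siren is sounding" (F), Q = "the system has been reset" (F).

Statement 1: Formalization: ¬P ∧ (¬Q ∧ ((¬P ∧ ¬Q) ∨ Q))

¬P = ¬F = T
¬Q = ¬F = T
¬P = ¬F = T
¬Q = ¬F = T
¬P ∧ ¬Q = T ∧ T = T
(¬P ∧ ¬Q) ∨ Q = T ∨ F = T
¬Q ∧ ((¬P ∧ ¬Q) ∨ Q) = T ∧ T = T
¬P ∧ (¬Q ∧ ((¬P ∧ ¬Q) ∨ Q)) = T ∧ T = T
So Statement 1 is true.

Statement 2: In symbols: ¬P ∨ (((Q ↓ P) ↔ P) → Q)

¬P = ¬F = T
Q ↓ P = F ↓ F = T
(Q ↓ P) ↔ P = T ↔ F = F
((Q ↓ P) ↔ P) → Q = F → F = T
¬P ∨ (((Q ↓ P) ↔ P) → Q) = T ∨ T = T
Hence Statement 2 is true.

Statement 3: Formalization: (((Q ∧ P) → ¬P) → P) ↑ ¬Q

Q ∧ P = F ∧ F = F
¬P = ¬F = T
(Q ∧ P) → ¬P = F → T = T
((Q ∧ P) → ¬P) → P = T → F = F
¬Q = ¬F = T
(((Q ∧ P) → ¬P) → P) ↑ ¬Q = F ↑ T = T
Hence Statement 3 is true.

Count: 3.

3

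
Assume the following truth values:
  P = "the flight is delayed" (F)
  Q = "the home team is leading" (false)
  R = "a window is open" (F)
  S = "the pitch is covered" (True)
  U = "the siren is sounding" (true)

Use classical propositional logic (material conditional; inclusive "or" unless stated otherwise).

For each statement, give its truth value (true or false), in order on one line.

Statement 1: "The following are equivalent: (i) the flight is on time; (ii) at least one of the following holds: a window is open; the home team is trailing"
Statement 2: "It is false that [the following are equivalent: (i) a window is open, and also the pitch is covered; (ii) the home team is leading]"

Statement 1 true / Statement 2 false

Statement 1: This is not P iff (R or not Q).

not P = not False = True
not Q = not False = True
R or not Q = False or True = True
not P iff (R or not Q) = True iff True = True
Thus Statement 1 is true.

Statement 2: Parsed as not ((R and S) iff Q)

R and S = False and True = False
(R and S) iff Q = False iff False = True
not ((R and S) iff Q) = not True = False
Thus Statement 2 is false.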